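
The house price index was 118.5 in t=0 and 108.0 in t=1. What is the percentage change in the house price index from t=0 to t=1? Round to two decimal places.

-8.86%

Change = (108.0 − 118.5) / 118.5 × 100
       = -10.5 / 118.5 × 100 = -8.8608%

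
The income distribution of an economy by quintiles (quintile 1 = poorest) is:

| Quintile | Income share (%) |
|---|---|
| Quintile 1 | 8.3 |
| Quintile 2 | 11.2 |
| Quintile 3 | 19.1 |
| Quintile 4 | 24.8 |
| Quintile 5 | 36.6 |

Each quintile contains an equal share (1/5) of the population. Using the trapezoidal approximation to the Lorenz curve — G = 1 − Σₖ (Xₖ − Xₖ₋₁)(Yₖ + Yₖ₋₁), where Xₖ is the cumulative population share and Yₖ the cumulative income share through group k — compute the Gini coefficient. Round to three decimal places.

Cumulative income shares Yₖ: 0.0830, 0.1950, 0.3860, 0.6340, 1.0000
Σ (Xₖ−Xₖ₋₁)(Yₖ+Yₖ₋₁) = (1/5)(0.0830+0.0000) + (1/5)(0.1950+0.0830) + (1/5)(0.3860+0.1950) + (1/5)(0.6340+0.3860) + (1/5)(1.0000+0.6340)
  = 0.0166 + 0.0556 + 0.1162 + 0.2040 + 0.3268 = 0.7192
G = 1 − 0.7192 = 0.2808

0.281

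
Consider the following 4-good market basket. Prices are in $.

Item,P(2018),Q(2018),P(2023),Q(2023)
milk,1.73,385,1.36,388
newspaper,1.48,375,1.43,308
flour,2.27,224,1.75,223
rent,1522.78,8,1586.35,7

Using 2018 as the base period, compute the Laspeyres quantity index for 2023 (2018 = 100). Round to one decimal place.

Laspeyres quantity index uses base-period prices as weights.
ΣP(2018)·Q(2023) = 1.73×388 + 1.48×308 + 2.27×223 + 1522.78×7 = 671.24 + 455.84 + 506.21 + 10659.46 = 12292.75
ΣP(2018)·Q(2018) = 1.73×385 + 1.48×375 + 2.27×224 + 1522.78×8 = 666.05 + 555 + 508.48 + 12182.24 = 13911.77
Index = 12292.75 / 13911.77 × 100 = 88.3622

88.4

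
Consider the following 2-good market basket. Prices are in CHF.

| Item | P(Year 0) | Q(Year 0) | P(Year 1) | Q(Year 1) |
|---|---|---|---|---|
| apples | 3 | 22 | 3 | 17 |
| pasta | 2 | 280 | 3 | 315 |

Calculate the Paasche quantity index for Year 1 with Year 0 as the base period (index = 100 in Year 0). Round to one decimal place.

109.9

Paasche quantity index uses current-period prices as weights.
ΣP(Year 1)·Q(Year 1) = 3×17 + 3×315 = 51 + 945 = 996
ΣP(Year 1)·Q(Year 0) = 3×22 + 3×280 = 66 + 840 = 906
Index = 996 / 906 × 100 = 109.9338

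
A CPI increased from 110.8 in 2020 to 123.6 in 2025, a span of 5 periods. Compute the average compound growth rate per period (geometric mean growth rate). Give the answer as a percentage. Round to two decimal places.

Growth factor = (123.6/110.8)^(1/5) = (1.115523)^(1/5) = 1.022106
Growth rate = 1.022106 − 1 = 0.022106 = 2.2106%

2.21%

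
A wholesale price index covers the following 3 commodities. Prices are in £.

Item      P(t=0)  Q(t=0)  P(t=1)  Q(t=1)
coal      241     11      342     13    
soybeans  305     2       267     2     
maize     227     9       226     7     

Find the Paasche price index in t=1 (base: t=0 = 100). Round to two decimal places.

Paasche price index uses current-period quantities as weights.
ΣP(t=1)·Q(t=1) = 342×13 + 267×2 + 226×7 = 4446 + 534 + 1582 = 6562
ΣP(t=0)·Q(t=1) = 241×13 + 305×2 + 227×7 = 3133 + 610 + 1589 = 5332
Index = 6562 / 5332 × 100 = 123.0683

123.07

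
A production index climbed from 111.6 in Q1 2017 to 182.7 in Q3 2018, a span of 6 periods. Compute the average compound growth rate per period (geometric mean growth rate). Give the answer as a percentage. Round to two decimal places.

8.56%

Growth factor = (182.7/111.6)^(1/6) = (1.637097)^(1/6) = 1.085623
Growth rate = 1.085623 − 1 = 0.085623 = 8.5623%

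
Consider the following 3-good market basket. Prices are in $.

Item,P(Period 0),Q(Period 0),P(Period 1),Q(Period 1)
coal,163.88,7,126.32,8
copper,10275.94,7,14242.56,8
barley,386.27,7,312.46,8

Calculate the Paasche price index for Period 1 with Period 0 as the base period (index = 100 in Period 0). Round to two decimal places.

Paasche price index uses current-period quantities as weights.
ΣP(Period 1)·Q(Period 1) = 126.32×8 + 14242.56×8 + 312.46×8 = 1010.56 + 113940.48 + 2499.68 = 117450.72
ΣP(Period 0)·Q(Period 1) = 163.88×8 + 10275.94×8 + 386.27×8 = 1311.04 + 82207.52 + 3090.16 = 86608.72
Index = 117450.72 / 86608.72 × 100 = 135.6107

135.61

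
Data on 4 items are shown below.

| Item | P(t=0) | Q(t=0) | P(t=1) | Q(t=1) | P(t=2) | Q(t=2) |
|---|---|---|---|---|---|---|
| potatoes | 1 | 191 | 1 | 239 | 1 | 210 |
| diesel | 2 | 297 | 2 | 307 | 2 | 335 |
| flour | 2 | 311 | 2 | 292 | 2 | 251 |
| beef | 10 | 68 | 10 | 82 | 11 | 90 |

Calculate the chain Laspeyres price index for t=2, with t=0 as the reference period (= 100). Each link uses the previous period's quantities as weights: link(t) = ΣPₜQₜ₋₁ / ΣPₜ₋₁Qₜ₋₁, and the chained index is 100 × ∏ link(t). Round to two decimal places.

103.63

Link t=0→t=1:
ΣP(t=1)Q(t=0) = 1×191 + 2×297 + 2×311 + 10×68 = 191 + 594 + 622 + 680 = 2087
ΣP(t=0)Q(t=0) = 1×191 + 2×297 + 2×311 + 10×68 = 191 + 594 + 622 + 680 = 2087
link = 2087/2087 = 1.000000
Link t=1→t=2:
ΣP(t=2)Q(t=1) = 1×239 + 2×307 + 2×292 + 11×82 = 239 + 614 + 584 + 902 = 2339
ΣP(t=1)Q(t=1) = 1×239 + 2×307 + 2×292 + 10×82 = 239 + 614 + 584 + 820 = 2257
link = 2339/2257 = 1.036331
Chained index = 100 × 1.000000 × 1.036331 = 103.6331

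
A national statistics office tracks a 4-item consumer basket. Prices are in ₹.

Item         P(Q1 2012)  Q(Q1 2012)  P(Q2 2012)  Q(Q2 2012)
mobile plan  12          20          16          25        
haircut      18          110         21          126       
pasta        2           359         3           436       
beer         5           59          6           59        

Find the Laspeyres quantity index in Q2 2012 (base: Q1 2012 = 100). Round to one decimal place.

Laspeyres quantity index uses base-period prices as weights.
ΣP(Q1 2012)·Q(Q2 2012) = 12×25 + 18×126 + 2×436 + 5×59 = 300 + 2268 + 872 + 295 = 3735
ΣP(Q1 2012)·Q(Q1 2012) = 12×20 + 18×110 + 2×359 + 5×59 = 240 + 1980 + 718 + 295 = 3233
Index = 3735 / 3233 × 100 = 115.5274

115.5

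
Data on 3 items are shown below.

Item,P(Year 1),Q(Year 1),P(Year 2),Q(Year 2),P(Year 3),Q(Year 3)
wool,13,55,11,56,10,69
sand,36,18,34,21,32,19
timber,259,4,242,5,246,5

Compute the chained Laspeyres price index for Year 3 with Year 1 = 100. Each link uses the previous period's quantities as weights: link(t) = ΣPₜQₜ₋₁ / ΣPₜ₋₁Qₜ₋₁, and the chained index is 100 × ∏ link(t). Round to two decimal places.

88.28

Link Year 1→Year 2:
ΣP(Year 2)Q(Year 1) = 11×55 + 34×18 + 242×4 = 605 + 612 + 968 = 2185
ΣP(Year 1)Q(Year 1) = 13×55 + 36×18 + 259×4 = 715 + 648 + 1036 = 2399
link = 2185/2399 = 0.910796
Link Year 2→Year 3:
ΣP(Year 3)Q(Year 2) = 10×56 + 32×21 + 246×5 = 560 + 672 + 1230 = 2462
ΣP(Year 2)Q(Year 2) = 11×56 + 34×21 + 242×5 = 616 + 714 + 1210 = 2540
link = 2462/2540 = 0.969291
Chained index = 100 × 0.910796 × 0.969291 = 88.2827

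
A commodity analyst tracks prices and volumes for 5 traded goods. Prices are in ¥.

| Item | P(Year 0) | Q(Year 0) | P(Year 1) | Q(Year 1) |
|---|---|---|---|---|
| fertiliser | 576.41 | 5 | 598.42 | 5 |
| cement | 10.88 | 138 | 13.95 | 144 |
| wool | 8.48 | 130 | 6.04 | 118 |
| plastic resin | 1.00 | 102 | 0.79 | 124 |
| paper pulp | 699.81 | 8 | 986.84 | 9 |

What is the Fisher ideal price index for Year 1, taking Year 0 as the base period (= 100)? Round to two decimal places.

Laspeyres component (base-period weights):
ΣP(Year 1)Q(Year 0) = 598.42×5 + 13.95×138 + 6.04×130 + 0.79×102 + 986.84×8 = 2992.1 + 1925.1 + 785.2 + 80.58 + 7894.72 = 13677.7
ΣP(Year 0)Q(Year 0) = 576.41×5 + 10.88×138 + 8.48×130 + 1.00×102 + 699.81×8 = 2882.05 + 1501.44 + 1102.4 + 102 + 5598.48 = 11186.37
L = 13677.7 / 11186.37 × 100 = 122.2711
Paasche component (current-period weights):
ΣP(Year 1)Q(Year 1) = 598.42×5 + 13.95×144 + 6.04×118 + 0.79×124 + 986.84×9 = 2992.1 + 2008.8 + 712.72 + 97.96 + 8881.56 = 14693.14
ΣP(Year 0)Q(Year 1) = 576.41×5 + 10.88×144 + 8.48×118 + 1.00×124 + 699.81×9 = 2882.05 + 1566.72 + 1000.64 + 124 + 6298.29 = 11871.7
P = 14693.14 / 11871.7 × 100 = 123.7661
Fisher = √(L × P) = √(122.2711 × 123.7661) = 123.0163

123.02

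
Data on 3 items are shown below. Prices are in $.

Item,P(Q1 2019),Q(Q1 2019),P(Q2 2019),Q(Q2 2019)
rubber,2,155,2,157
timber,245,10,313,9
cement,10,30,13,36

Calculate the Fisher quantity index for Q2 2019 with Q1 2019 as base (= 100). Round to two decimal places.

94.03

Laspeyres component (base-period weights):
ΣP(Q1 2019)Q(Q2 2019) = 2×157 + 245×9 + 10×36 = 314 + 2205 + 360 = 2879
ΣP(Q1 2019)Q(Q1 2019) = 2×155 + 245×10 + 10×30 = 310 + 2450 + 300 = 3060
L = 2879 / 3060 × 100 = 94.0850
Paasche component (current-period weights):
ΣP(Q2 2019)Q(Q2 2019) = 2×157 + 313×9 + 13×36 = 314 + 2817 + 468 = 3599
ΣP(Q2 2019)Q(Q1 2019) = 2×155 + 313×10 + 13×30 = 310 + 3130 + 390 = 3830
P = 3599 / 3830 × 100 = 93.9687
Fisher = √(L × P) = √(94.0850 × 93.9687) = 94.0268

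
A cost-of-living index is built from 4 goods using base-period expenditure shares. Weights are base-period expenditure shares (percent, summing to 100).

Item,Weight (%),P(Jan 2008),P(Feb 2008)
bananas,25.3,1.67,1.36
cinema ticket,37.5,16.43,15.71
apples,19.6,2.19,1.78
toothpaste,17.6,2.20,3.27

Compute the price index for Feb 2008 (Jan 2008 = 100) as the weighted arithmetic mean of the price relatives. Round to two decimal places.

bananas: 25.3 × (1.36/1.67) = 25.3 × 0.814371 = 20.6036
cinema ticket: 37.5 × (15.71/16.43) = 37.5 × 0.956178 = 35.8567
apples: 19.6 × (1.78/2.19) = 19.6 × 0.812785 = 15.9306
toothpaste: 17.6 × (3.27/2.20) = 17.6 × 1.486364 = 26.1600
Index = Σ wᵢ·(p₁ᵢ/p₀ᵢ) = 20.6036 + 35.8567 + 15.9306 + 26.1600 = 98.5509

98.55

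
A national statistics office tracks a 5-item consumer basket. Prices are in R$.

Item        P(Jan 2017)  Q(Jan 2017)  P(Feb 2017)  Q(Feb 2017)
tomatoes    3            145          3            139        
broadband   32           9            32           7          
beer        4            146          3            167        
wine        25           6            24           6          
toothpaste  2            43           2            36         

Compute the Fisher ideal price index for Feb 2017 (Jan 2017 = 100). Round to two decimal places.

Laspeyres component (base-period weights):
ΣP(Feb 2017)Q(Jan 2017) = 3×145 + 32×9 + 3×146 + 24×6 + 2×43 = 435 + 288 + 438 + 144 + 86 = 1391
ΣP(Jan 2017)Q(Jan 2017) = 3×145 + 32×9 + 4×146 + 25×6 + 2×43 = 435 + 288 + 584 + 150 + 86 = 1543
L = 1391 / 1543 × 100 = 90.1491
Paasche component (current-period weights):
ΣP(Feb 2017)Q(Feb 2017) = 3×139 + 32×7 + 3×167 + 24×6 + 2×36 = 417 + 224 + 501 + 144 + 72 = 1358
ΣP(Jan 2017)Q(Feb 2017) = 3×139 + 32×7 + 4×167 + 25×6 + 2×36 = 417 + 224 + 668 + 150 + 72 = 1531
P = 1358 / 1531 × 100 = 88.7002
Fisher = √(L × P) = √(90.1491 × 88.7002) = 89.4217

89.42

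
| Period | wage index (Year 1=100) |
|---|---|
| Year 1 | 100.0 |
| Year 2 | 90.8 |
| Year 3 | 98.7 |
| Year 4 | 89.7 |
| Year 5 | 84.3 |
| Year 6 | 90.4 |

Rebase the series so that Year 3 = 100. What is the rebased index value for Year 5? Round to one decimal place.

85.4

Rebased(Year 5) = 84.3 / 98.7 × 100 = 85.4103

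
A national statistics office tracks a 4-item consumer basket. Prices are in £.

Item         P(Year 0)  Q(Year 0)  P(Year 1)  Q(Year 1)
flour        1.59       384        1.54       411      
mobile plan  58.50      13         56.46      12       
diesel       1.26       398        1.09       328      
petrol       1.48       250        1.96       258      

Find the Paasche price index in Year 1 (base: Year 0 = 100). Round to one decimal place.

101.1

Paasche price index uses current-period quantities as weights.
ΣP(Year 1)·Q(Year 1) = 1.54×411 + 56.46×12 + 1.09×328 + 1.96×258 = 632.94 + 677.52 + 357.52 + 505.68 = 2173.66
ΣP(Year 0)·Q(Year 1) = 1.59×411 + 58.50×12 + 1.26×328 + 1.48×258 = 653.49 + 702 + 413.28 + 381.84 = 2150.61
Index = 2173.66 / 2150.61 × 100 = 101.0718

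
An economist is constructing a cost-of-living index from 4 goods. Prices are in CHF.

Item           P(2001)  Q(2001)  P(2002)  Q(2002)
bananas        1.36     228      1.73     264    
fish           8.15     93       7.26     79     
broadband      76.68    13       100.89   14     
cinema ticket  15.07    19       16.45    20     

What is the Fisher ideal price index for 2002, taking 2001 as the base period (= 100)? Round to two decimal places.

Laspeyres component (base-period weights):
ΣP(2002)Q(2001) = 1.73×228 + 7.26×93 + 100.89×13 + 16.45×19 = 394.44 + 675.18 + 1311.57 + 312.55 = 2693.74
ΣP(2001)Q(2001) = 1.36×228 + 8.15×93 + 76.68×13 + 15.07×19 = 310.08 + 757.95 + 996.84 + 286.33 = 2351.2
L = 2693.74 / 2351.2 × 100 = 114.5687
Paasche component (current-period weights):
ΣP(2002)Q(2002) = 1.73×264 + 7.26×79 + 100.89×14 + 16.45×20 = 456.72 + 573.54 + 1412.46 + 329 = 2771.72
ΣP(2001)Q(2002) = 1.36×264 + 8.15×79 + 76.68×14 + 15.07×20 = 359.04 + 643.85 + 1073.52 + 301.4 = 2377.81
P = 2771.72 / 2377.81 × 100 = 116.5661
Fisher = √(L × P) = √(114.5687 × 116.5661) = 115.5631

115.56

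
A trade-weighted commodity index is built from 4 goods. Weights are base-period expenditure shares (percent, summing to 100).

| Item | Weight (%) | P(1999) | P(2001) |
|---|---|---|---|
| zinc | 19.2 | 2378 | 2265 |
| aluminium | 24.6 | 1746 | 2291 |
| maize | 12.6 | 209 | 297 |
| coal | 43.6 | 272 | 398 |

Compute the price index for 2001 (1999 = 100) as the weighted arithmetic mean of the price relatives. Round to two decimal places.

132.27

zinc: 19.2 × (2265/2378) = 19.2 × 0.952481 = 18.2876
aluminium: 24.6 × (2291/1746) = 24.6 × 1.312142 = 32.2787
maize: 12.6 × (297/209) = 12.6 × 1.421053 = 17.9053
coal: 43.6 × (398/272) = 43.6 × 1.463235 = 63.7971
Index = Σ wᵢ·(p₁ᵢ/p₀ᵢ) = 18.2876 + 32.2787 + 17.9053 + 63.7971 = 132.2687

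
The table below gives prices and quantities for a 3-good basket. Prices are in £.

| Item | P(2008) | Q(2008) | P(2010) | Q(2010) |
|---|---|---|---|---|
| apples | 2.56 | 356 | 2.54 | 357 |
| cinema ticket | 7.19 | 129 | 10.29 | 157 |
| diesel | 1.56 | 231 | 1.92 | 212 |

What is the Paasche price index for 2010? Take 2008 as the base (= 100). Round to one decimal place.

Paasche price index uses current-period quantities as weights.
ΣP(2010)·Q(2010) = 2.54×357 + 10.29×157 + 1.92×212 = 906.78 + 1615.53 + 407.04 = 2929.35
ΣP(2008)·Q(2010) = 2.56×357 + 7.19×157 + 1.56×212 = 913.92 + 1128.83 + 330.72 = 2373.47
Index = 2929.35 / 2373.47 × 100 = 123.4206

123.4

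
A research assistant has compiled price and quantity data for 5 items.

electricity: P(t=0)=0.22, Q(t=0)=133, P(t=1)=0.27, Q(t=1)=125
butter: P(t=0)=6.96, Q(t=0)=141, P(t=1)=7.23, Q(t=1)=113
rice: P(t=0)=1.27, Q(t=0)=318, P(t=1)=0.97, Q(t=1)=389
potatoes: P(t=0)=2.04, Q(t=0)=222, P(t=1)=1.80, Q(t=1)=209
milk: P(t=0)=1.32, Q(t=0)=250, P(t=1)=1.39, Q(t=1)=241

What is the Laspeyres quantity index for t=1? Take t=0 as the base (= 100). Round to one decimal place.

93.4

Laspeyres quantity index uses base-period prices as weights.
ΣP(t=0)·Q(t=1) = 0.22×125 + 6.96×113 + 1.27×389 + 2.04×209 + 1.32×241 = 27.5 + 786.48 + 494.03 + 426.36 + 318.12 = 2052.49
ΣP(t=0)·Q(t=0) = 0.22×133 + 6.96×141 + 1.27×318 + 2.04×222 + 1.32×250 = 29.26 + 981.36 + 403.86 + 452.88 + 330 = 2197.36
Index = 2052.49 / 2197.36 × 100 = 93.4071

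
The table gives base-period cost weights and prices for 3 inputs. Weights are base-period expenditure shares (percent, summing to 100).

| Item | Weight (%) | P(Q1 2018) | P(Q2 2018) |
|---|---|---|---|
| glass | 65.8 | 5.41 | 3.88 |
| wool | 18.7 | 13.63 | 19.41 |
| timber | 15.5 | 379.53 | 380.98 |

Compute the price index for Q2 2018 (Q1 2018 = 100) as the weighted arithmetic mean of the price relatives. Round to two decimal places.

89.38

glass: 65.8 × (3.88/5.41) = 65.8 × 0.717190 = 47.1911
wool: 18.7 × (19.41/13.63) = 18.7 × 1.424065 = 26.6300
timber: 15.5 × (380.98/379.53) = 15.5 × 1.003821 = 15.5592
Index = Σ wᵢ·(p₁ᵢ/p₀ᵢ) = 47.1911 + 26.6300 + 15.5592 = 89.3804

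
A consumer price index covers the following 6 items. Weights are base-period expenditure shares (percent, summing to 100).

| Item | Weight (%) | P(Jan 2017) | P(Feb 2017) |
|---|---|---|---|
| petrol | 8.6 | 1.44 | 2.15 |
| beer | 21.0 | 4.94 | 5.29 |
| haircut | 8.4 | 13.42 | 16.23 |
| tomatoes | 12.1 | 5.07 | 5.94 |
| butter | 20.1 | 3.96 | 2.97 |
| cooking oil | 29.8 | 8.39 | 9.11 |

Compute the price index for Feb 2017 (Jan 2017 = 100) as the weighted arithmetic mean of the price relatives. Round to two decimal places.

petrol: 8.6 × (2.15/1.44) = 8.6 × 1.493056 = 12.8403
beer: 21.0 × (5.29/4.94) = 21.0 × 1.070850 = 22.4879
haircut: 8.4 × (16.23/13.42) = 8.4 × 1.209389 = 10.1589
tomatoes: 12.1 × (5.94/5.07) = 12.1 × 1.171598 = 14.1763
butter: 20.1 × (2.97/3.96) = 20.1 × 0.750000 = 15.0750
cooking oil: 29.8 × (9.11/8.39) = 29.8 × 1.085816 = 32.3573
Index = Σ wᵢ·(p₁ᵢ/p₀ᵢ) = 12.8403 + 22.4879 + 10.1589 + 14.1763 + 15.0750 + 32.3573 = 107.0957

107.10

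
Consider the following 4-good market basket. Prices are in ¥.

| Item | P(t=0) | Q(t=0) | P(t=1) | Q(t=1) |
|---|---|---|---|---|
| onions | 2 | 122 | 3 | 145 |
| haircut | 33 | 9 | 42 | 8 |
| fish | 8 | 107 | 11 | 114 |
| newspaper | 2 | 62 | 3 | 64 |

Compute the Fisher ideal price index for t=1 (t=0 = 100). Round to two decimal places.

Laspeyres component (base-period weights):
ΣP(t=1)Q(t=0) = 3×122 + 42×9 + 11×107 + 3×62 = 366 + 378 + 1177 + 186 = 2107
ΣP(t=0)Q(t=0) = 2×122 + 33×9 + 8×107 + 2×62 = 244 + 297 + 856 + 124 = 1521
L = 2107 / 1521 × 100 = 138.5273
Paasche component (current-period weights):
ΣP(t=1)Q(t=1) = 3×145 + 42×8 + 11×114 + 3×64 = 435 + 336 + 1254 + 192 = 2217
ΣP(t=0)Q(t=1) = 2×145 + 33×8 + 8×114 + 2×64 = 290 + 264 + 912 + 128 = 1594
P = 2217 / 1594 × 100 = 139.0841
Fisher = √(L × P) = √(138.5273 × 139.0841) = 138.8054

138.81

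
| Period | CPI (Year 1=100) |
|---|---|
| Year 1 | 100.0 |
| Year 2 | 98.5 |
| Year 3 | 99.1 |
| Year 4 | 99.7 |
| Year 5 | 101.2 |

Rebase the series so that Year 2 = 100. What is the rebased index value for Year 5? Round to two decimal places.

Rebased(Year 5) = 101.2 / 98.5 × 100 = 102.7411

102.74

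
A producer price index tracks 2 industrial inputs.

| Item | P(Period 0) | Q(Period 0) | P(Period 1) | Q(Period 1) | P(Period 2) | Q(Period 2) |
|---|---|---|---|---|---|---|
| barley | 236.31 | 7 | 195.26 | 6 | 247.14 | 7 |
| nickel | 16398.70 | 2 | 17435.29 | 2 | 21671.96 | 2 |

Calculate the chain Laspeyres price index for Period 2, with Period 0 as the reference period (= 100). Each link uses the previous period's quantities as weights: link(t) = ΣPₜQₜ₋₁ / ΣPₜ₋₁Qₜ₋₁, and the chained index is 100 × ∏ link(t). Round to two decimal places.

Link Period 0→Period 1:
ΣP(Period 1)Q(Period 0) = 195.26×7 + 17435.29×2 = 1366.82 + 34870.58 = 36237.4
ΣP(Period 0)Q(Period 0) = 236.31×7 + 16398.70×2 = 1654.17 + 32797.4 = 34451.57
link = 36237.4/34451.57 = 1.051836
Link Period 1→Period 2:
ΣP(Period 2)Q(Period 1) = 247.14×6 + 21671.96×2 = 1482.84 + 43343.92 = 44826.76
ΣP(Period 1)Q(Period 1) = 195.26×6 + 17435.29×2 = 1171.56 + 34870.58 = 36042.14
link = 44826.76/36042.14 = 1.243732
Chained index = 100 × 1.051836 × 1.243732 = 130.8202

130.82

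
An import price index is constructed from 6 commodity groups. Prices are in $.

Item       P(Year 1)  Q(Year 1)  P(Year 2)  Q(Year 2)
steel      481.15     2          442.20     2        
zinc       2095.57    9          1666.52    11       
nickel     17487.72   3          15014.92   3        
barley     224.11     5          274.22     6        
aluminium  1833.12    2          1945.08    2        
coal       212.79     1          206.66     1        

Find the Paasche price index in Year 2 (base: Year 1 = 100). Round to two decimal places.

85.68

Paasche price index uses current-period quantities as weights.
ΣP(Year 2)·Q(Year 2) = 442.20×2 + 1666.52×11 + 15014.92×3 + 274.22×6 + 1945.08×2 + 206.66×1 = 884.4 + 18331.72 + 45044.76 + 1645.32 + 3890.16 + 206.66 = 70003.02
ΣP(Year 1)·Q(Year 2) = 481.15×2 + 2095.57×11 + 17487.72×3 + 224.11×6 + 1833.12×2 + 212.79×1 = 962.3 + 23051.27 + 52463.16 + 1344.66 + 3666.24 + 212.79 = 81700.42
Index = 70003.02 / 81700.42 × 100 = 85.6826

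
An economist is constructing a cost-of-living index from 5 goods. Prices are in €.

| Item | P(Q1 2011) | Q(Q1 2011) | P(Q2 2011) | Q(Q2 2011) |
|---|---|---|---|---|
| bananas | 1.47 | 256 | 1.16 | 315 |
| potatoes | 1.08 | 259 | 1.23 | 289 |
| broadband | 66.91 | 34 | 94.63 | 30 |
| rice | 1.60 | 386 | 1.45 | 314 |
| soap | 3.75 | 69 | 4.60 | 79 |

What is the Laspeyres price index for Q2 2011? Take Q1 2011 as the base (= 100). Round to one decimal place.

123.7

Laspeyres price index uses base-period quantities as weights.
ΣP(Q2 2011)·Q(Q1 2011) = 1.16×256 + 1.23×259 + 94.63×34 + 1.45×386 + 4.60×69 = 296.96 + 318.57 + 3217.42 + 559.7 + 317.4 = 4710.05
ΣP(Q1 2011)·Q(Q1 2011) = 1.47×256 + 1.08×259 + 66.91×34 + 1.60×386 + 3.75×69 = 376.32 + 279.72 + 2274.94 + 617.6 + 258.75 = 3807.33
Index = 4710.05 / 3807.33 × 100 = 123.7101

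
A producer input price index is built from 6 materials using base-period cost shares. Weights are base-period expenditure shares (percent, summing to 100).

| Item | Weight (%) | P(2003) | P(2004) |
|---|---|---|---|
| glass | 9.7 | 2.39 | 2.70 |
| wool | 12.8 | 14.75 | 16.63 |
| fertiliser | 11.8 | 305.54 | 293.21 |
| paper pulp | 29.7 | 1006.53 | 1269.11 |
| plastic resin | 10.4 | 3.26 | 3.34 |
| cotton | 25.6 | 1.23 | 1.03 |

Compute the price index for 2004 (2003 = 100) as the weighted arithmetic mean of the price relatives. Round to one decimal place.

106.3

glass: 9.7 × (2.70/2.39) = 9.7 × 1.129707 = 10.9582
wool: 12.8 × (16.63/14.75) = 12.8 × 1.127458 = 14.4315
fertiliser: 11.8 × (293.21/305.54) = 11.8 × 0.959645 = 11.3238
paper pulp: 29.7 × (1269.11/1006.53) = 29.7 × 1.260876 = 37.4480
plastic resin: 10.4 × (3.34/3.26) = 10.4 × 1.024540 = 10.6552
cotton: 25.6 × (1.03/1.23) = 25.6 × 0.837398 = 21.4374
Index = Σ wᵢ·(p₁ᵢ/p₀ᵢ) = 10.9582 + 14.4315 + 11.3238 + 37.4480 + 10.6552 + 21.4374 = 106.2541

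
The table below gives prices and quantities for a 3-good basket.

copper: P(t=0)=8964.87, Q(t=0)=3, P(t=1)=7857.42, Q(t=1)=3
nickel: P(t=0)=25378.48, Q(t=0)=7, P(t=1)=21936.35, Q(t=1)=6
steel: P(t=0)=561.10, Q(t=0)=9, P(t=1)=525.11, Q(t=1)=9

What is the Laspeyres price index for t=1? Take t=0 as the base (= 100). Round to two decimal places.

86.76

Laspeyres price index uses base-period quantities as weights.
ΣP(t=1)·Q(t=0) = 7857.42×3 + 21936.35×7 + 525.11×9 = 23572.26 + 153554.45 + 4725.99 = 181852.7
ΣP(t=0)·Q(t=0) = 8964.87×3 + 25378.48×7 + 561.10×9 = 26894.61 + 177649.36 + 5049.9 = 209593.87
Index = 181852.7 / 209593.87 × 100 = 86.7643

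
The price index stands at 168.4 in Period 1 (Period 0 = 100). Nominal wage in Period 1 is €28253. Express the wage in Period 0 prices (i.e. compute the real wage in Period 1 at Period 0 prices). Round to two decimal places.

16777.32

Real = Nominal ÷ (Index/100) = 28253 ÷ (168.4/100)
     = 28253 ÷ 1.684 = 16777.3159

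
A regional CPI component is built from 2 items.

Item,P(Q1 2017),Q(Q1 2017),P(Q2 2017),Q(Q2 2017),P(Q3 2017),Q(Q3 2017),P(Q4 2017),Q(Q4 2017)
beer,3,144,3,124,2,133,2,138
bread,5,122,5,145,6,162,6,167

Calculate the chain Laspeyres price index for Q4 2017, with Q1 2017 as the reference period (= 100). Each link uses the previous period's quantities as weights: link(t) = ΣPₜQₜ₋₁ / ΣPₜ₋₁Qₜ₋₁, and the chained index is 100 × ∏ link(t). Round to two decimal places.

101.91

Link Q1 2017→Q2 2017:
ΣP(Q2 2017)Q(Q1 2017) = 3×144 + 5×122 = 432 + 610 = 1042
ΣP(Q1 2017)Q(Q1 2017) = 3×144 + 5×122 = 432 + 610 = 1042
link = 1042/1042 = 1.000000
Link Q2 2017→Q3 2017:
ΣP(Q3 2017)Q(Q2 2017) = 2×124 + 6×145 = 248 + 870 = 1118
ΣP(Q2 2017)Q(Q2 2017) = 3×124 + 5×145 = 372 + 725 = 1097
link = 1118/1097 = 1.019143
Link Q3 2017→Q4 2017:
ΣP(Q4 2017)Q(Q3 2017) = 2×133 + 6×162 = 266 + 972 = 1238
ΣP(Q3 2017)Q(Q3 2017) = 2×133 + 6×162 = 266 + 972 = 1238
link = 1238/1238 = 1.000000
Chained index = 100 × 1.000000 × 1.019143 × 1.000000 = 101.9143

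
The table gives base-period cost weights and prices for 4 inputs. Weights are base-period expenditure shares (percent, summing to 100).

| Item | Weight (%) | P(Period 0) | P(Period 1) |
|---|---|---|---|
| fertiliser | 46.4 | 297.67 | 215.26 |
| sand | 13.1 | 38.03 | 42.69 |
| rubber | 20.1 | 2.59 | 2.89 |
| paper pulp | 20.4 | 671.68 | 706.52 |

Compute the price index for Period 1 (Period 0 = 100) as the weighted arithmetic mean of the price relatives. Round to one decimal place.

92.1

fertiliser: 46.4 × (215.26/297.67) = 46.4 × 0.723150 = 33.5542
sand: 13.1 × (42.69/38.03) = 13.1 × 1.122535 = 14.7052
rubber: 20.1 × (2.89/2.59) = 20.1 × 1.115830 = 22.4282
paper pulp: 20.4 × (706.52/671.68) = 20.4 × 1.051870 = 21.4581
Index = Σ wᵢ·(p₁ᵢ/p₀ᵢ) = 33.5542 + 14.7052 + 22.4282 + 21.4581 = 92.1457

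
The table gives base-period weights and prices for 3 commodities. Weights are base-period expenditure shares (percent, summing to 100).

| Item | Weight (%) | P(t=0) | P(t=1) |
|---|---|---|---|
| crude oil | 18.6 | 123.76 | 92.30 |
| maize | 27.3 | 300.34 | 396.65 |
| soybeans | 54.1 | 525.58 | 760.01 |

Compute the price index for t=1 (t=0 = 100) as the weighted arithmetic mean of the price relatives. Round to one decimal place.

crude oil: 18.6 × (92.30/123.76) = 18.6 × 0.745798 = 13.8718
maize: 27.3 × (396.65/300.34) = 27.3 × 1.320670 = 36.0543
soybeans: 54.1 × (760.01/525.58) = 54.1 × 1.446041 = 78.2308
Index = Σ wᵢ·(p₁ᵢ/p₀ᵢ) = 13.8718 + 36.0543 + 78.2308 = 128.1569

128.2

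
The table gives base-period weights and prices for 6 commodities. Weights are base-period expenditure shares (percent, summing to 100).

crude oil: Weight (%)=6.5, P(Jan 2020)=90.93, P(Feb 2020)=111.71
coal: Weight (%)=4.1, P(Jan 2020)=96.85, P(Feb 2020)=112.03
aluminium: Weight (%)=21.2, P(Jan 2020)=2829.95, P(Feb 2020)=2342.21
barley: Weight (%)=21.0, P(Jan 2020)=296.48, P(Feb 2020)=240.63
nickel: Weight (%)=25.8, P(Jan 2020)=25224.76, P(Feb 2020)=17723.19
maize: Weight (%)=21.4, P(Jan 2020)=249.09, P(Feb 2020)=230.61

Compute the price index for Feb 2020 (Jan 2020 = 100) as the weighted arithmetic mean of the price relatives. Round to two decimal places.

crude oil: 6.5 × (111.71/90.93) = 6.5 × 1.228527 = 7.9854
coal: 4.1 × (112.03/96.85) = 4.1 × 1.156737 = 4.7426
aluminium: 21.2 × (2342.21/2829.95) = 21.2 × 0.827651 = 17.5462
barley: 21.0 × (240.63/296.48) = 21.0 × 0.811623 = 17.0441
nickel: 25.8 × (17723.19/25224.76) = 25.8 × 0.702611 = 18.1274
maize: 21.4 × (230.61/249.09) = 21.4 × 0.925810 = 19.8123
Index = Σ wᵢ·(p₁ᵢ/p₀ᵢ) = 7.9854 + 4.7426 + 17.5462 + 17.0441 + 18.1274 + 19.8123 = 85.2580

85.26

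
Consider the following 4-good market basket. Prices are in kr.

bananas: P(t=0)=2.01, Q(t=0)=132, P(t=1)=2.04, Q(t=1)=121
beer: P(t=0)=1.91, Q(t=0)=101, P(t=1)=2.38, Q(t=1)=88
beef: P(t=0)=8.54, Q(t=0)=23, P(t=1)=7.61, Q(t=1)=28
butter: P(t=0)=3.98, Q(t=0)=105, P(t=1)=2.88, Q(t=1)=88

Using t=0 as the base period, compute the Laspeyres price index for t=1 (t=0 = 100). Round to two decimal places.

Laspeyres price index uses base-period quantities as weights.
ΣP(t=1)·Q(t=0) = 2.04×132 + 2.38×101 + 7.61×23 + 2.88×105 = 269.28 + 240.38 + 175.03 + 302.4 = 987.09
ΣP(t=0)·Q(t=0) = 2.01×132 + 1.91×101 + 8.54×23 + 3.98×105 = 265.32 + 192.91 + 196.42 + 417.9 = 1072.55
Index = 987.09 / 1072.55 × 100 = 92.0321

92.03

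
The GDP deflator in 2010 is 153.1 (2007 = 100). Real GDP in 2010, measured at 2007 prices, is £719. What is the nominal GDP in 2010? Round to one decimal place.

1100.8

Nominal = Real × (Index/100) = 719 × (153.1/100)
        = 719 × 1.531 = 1100.7890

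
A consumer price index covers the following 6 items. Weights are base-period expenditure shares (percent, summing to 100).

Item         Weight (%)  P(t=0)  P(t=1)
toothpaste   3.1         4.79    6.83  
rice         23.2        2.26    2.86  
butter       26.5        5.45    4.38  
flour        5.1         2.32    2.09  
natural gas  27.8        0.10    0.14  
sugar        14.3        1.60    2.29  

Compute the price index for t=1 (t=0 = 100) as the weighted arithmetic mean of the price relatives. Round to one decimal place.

119.1

toothpaste: 3.1 × (6.83/4.79) = 3.1 × 1.425887 = 4.4203
rice: 23.2 × (2.86/2.26) = 23.2 × 1.265487 = 29.3593
butter: 26.5 × (4.38/5.45) = 26.5 × 0.803670 = 21.2972
flour: 5.1 × (2.09/2.32) = 5.1 × 0.900862 = 4.5944
natural gas: 27.8 × (0.14/0.10) = 27.8 × 1.400000 = 38.9200
sugar: 14.3 × (2.29/1.60) = 14.3 × 1.431250 = 20.4669
Index = Σ wᵢ·(p₁ᵢ/p₀ᵢ) = 4.4203 + 29.3593 + 21.2972 + 4.5944 + 38.9200 + 20.4669 = 119.0581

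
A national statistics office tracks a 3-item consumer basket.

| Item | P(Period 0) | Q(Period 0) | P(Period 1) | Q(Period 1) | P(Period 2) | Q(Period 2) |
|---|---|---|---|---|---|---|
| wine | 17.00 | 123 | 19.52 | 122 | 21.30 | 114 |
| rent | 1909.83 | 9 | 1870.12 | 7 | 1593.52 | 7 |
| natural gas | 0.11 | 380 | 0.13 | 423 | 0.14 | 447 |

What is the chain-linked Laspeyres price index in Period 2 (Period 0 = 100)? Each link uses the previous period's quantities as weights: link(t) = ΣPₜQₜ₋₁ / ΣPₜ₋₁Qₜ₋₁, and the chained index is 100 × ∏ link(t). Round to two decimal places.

Link Period 0→Period 1:
ΣP(Period 1)Q(Period 0) = 19.52×123 + 1870.12×9 + 0.13×380 = 2400.96 + 16831.08 + 49.4 = 19281.44
ΣP(Period 0)Q(Period 0) = 17.00×123 + 1909.83×9 + 0.11×380 = 2091 + 17188.47 + 41.8 = 19321.27
link = 19281.44/19321.27 = 0.997939
Link Period 1→Period 2:
ΣP(Period 2)Q(Period 1) = 21.30×122 + 1593.52×7 + 0.14×423 = 2598.6 + 11154.64 + 59.22 = 13812.46
ΣP(Period 1)Q(Period 1) = 19.52×122 + 1870.12×7 + 0.13×423 = 2381.44 + 13090.84 + 54.99 = 15527.27
link = 13812.46/15527.27 = 0.889561
Chained index = 100 × 0.997939 × 0.889561 = 88.7728

88.77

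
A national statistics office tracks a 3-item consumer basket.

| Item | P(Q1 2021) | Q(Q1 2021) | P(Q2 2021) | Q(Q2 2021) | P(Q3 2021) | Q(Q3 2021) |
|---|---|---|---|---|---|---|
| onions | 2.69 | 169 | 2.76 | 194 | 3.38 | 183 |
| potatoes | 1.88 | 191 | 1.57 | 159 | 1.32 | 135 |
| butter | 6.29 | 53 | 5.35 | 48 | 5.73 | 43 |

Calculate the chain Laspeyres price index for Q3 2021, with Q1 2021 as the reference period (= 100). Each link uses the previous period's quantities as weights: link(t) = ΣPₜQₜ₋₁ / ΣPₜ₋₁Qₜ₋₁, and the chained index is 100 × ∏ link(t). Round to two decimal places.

Link Q1 2021→Q2 2021:
ΣP(Q2 2021)Q(Q1 2021) = 2.76×169 + 1.57×191 + 5.35×53 = 466.44 + 299.87 + 283.55 = 1049.86
ΣP(Q1 2021)Q(Q1 2021) = 2.69×169 + 1.88×191 + 6.29×53 = 454.61 + 359.08 + 333.37 = 1147.06
link = 1049.86/1147.06 = 0.915262
Link Q2 2021→Q3 2021:
ΣP(Q3 2021)Q(Q2 2021) = 3.38×194 + 1.32×159 + 5.73×48 = 655.72 + 209.88 + 275.04 = 1140.64
ΣP(Q2 2021)Q(Q2 2021) = 2.76×194 + 1.57×159 + 5.35×48 = 535.44 + 249.63 + 256.8 = 1041.87
link = 1140.64/1041.87 = 1.094801
Chained index = 100 × 0.915262 × 1.094801 = 100.2029

100.20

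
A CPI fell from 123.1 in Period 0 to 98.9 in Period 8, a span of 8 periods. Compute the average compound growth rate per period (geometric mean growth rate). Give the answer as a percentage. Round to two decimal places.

-2.70%

Growth factor = (98.9/123.1)^(1/8) = (0.803412)^(1/8) = 0.973010
Growth rate = 0.973010 − 1 = -0.026990 = -2.6990%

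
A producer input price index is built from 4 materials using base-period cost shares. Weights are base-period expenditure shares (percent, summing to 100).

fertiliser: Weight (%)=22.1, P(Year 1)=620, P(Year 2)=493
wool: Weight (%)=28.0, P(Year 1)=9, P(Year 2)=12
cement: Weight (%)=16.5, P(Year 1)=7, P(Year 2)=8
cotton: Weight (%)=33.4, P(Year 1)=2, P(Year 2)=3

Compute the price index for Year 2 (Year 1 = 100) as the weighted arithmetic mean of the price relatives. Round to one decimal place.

123.9

fertiliser: 22.1 × (493/620) = 22.1 × 0.795161 = 17.5731
wool: 28.0 × (12/9) = 28.0 × 1.333333 = 37.3333
cement: 16.5 × (8/7) = 16.5 × 1.142857 = 18.8571
cotton: 33.4 × (3/2) = 33.4 × 1.500000 = 50.1000
Index = Σ wᵢ·(p₁ᵢ/p₀ᵢ) = 17.5731 + 37.3333 + 18.8571 + 50.1000 = 123.8635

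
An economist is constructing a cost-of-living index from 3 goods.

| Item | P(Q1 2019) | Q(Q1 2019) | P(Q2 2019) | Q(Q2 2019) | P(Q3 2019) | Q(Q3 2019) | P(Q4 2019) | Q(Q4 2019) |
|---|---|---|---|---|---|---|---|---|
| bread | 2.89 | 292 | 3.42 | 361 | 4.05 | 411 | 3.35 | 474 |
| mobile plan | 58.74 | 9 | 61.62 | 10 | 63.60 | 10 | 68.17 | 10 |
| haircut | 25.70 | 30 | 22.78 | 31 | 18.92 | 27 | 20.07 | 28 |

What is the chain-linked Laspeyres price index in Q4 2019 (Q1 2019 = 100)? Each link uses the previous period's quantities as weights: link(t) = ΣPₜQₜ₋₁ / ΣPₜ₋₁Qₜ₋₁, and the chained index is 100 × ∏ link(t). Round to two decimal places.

101.33

Link Q1 2019→Q2 2019:
ΣP(Q2 2019)Q(Q1 2019) = 3.42×292 + 61.62×9 + 22.78×30 = 998.64 + 554.58 + 683.4 = 2236.62
ΣP(Q1 2019)Q(Q1 2019) = 2.89×292 + 58.74×9 + 25.70×30 = 843.88 + 528.66 + 771 = 2143.54
link = 2236.62/2143.54 = 1.043423
Link Q2 2019→Q3 2019:
ΣP(Q3 2019)Q(Q2 2019) = 4.05×361 + 63.60×10 + 18.92×31 = 1462.05 + 636 + 586.52 = 2684.57
ΣP(Q2 2019)Q(Q2 2019) = 3.42×361 + 61.62×10 + 22.78×31 = 1234.62 + 616.2 + 706.18 = 2557
link = 2684.57/2557 = 1.049890
Link Q3 2019→Q4 2019:
ΣP(Q4 2019)Q(Q3 2019) = 3.35×411 + 68.17×10 + 20.07×27 = 1376.85 + 681.7 + 541.89 = 2600.44
ΣP(Q3 2019)Q(Q3 2019) = 4.05×411 + 63.60×10 + 18.92×27 = 1664.55 + 636 + 510.84 = 2811.39
link = 2600.44/2811.39 = 0.924966
Chained index = 100 × 1.043423 × 1.049890 × 0.924966 = 101.3282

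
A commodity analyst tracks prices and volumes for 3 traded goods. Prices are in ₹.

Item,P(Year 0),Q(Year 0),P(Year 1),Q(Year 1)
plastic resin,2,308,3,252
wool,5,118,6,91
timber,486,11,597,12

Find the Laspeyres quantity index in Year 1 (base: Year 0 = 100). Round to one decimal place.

Laspeyres quantity index uses base-period prices as weights.
ΣP(Year 0)·Q(Year 1) = 2×252 + 5×91 + 486×12 = 504 + 455 + 5832 = 6791
ΣP(Year 0)·Q(Year 0) = 2×308 + 5×118 + 486×11 = 616 + 590 + 5346 = 6552
Index = 6791 / 6552 × 100 = 103.6477

103.6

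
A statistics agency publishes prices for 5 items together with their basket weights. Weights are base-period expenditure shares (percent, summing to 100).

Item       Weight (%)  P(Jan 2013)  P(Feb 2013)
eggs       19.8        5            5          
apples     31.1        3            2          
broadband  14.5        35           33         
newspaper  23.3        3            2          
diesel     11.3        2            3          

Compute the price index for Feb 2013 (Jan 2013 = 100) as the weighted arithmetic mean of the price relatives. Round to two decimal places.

eggs: 19.8 × (5/5) = 19.8 × 1.000000 = 19.8000
apples: 31.1 × (2/3) = 31.1 × 0.666667 = 20.7333
broadband: 14.5 × (33/35) = 14.5 × 0.942857 = 13.6714
newspaper: 23.3 × (2/3) = 23.3 × 0.666667 = 15.5333
diesel: 11.3 × (3/2) = 11.3 × 1.500000 = 16.9500
Index = Σ wᵢ·(p₁ᵢ/p₀ᵢ) = 19.8000 + 20.7333 + 13.6714 + 15.5333 + 16.9500 = 86.6881

86.69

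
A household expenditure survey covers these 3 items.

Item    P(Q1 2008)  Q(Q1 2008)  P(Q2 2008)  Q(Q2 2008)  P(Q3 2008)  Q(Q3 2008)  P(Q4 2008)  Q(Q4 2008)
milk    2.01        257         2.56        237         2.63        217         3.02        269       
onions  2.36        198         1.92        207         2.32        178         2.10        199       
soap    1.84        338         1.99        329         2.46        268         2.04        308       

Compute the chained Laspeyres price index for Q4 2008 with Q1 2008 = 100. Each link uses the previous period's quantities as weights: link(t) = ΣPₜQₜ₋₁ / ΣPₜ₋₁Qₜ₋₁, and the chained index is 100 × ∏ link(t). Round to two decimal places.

Link Q1 2008→Q2 2008:
ΣP(Q2 2008)Q(Q1 2008) = 2.56×257 + 1.92×198 + 1.99×338 = 657.92 + 380.16 + 672.62 = 1710.7
ΣP(Q1 2008)Q(Q1 2008) = 2.01×257 + 2.36×198 + 1.84×338 = 516.57 + 467.28 + 621.92 = 1605.77
link = 1710.7/1605.77 = 1.065346
Link Q2 2008→Q3 2008:
ΣP(Q3 2008)Q(Q2 2008) = 2.63×237 + 2.32×207 + 2.46×329 = 623.31 + 480.24 + 809.34 = 1912.89
ΣP(Q2 2008)Q(Q2 2008) = 2.56×237 + 1.92×207 + 1.99×329 = 606.72 + 397.44 + 654.71 = 1658.87
link = 1912.89/1658.87 = 1.153128
Link Q3 2008→Q4 2008:
ΣP(Q4 2008)Q(Q3 2008) = 3.02×217 + 2.10×178 + 2.04×268 = 655.34 + 373.8 + 546.72 = 1575.86
ΣP(Q3 2008)Q(Q3 2008) = 2.63×217 + 2.32×178 + 2.46×268 = 570.71 + 412.96 + 659.28 = 1642.95
link = 1575.86/1642.95 = 0.959165
Chained index = 100 × 1.065346 × 1.153128 × 0.959165 = 117.8315

117.83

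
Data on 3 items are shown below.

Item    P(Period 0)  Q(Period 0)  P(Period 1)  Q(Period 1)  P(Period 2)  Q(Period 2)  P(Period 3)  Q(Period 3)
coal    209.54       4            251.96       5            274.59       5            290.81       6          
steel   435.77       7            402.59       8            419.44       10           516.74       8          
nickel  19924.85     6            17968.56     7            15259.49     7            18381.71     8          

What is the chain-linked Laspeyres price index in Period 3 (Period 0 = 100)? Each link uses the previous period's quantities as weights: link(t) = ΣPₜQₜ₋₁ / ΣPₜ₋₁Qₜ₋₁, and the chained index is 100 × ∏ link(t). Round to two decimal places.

93.23

Link Period 0→Period 1:
ΣP(Period 1)Q(Period 0) = 251.96×4 + 402.59×7 + 17968.56×6 = 1007.84 + 2818.13 + 107811.36 = 111637.33
ΣP(Period 0)Q(Period 0) = 209.54×4 + 435.77×7 + 19924.85×6 = 838.16 + 3050.39 + 119549.1 = 123437.65
link = 111637.33/123437.65 = 0.904403
Link Period 1→Period 2:
ΣP(Period 2)Q(Period 1) = 274.59×5 + 419.44×8 + 15259.49×7 = 1372.95 + 3355.52 + 106816.43 = 111544.9
ΣP(Period 1)Q(Period 1) = 251.96×5 + 402.59×8 + 17968.56×7 = 1259.8 + 3220.72 + 125779.92 = 130260.44
link = 111544.9/130260.44 = 0.856322
Link Period 2→Period 3:
ΣP(Period 3)Q(Period 2) = 290.81×5 + 516.74×10 + 18381.71×7 = 1454.05 + 5167.4 + 128671.97 = 135293.42
ΣP(Period 2)Q(Period 2) = 274.59×5 + 419.44×10 + 15259.49×7 = 1372.95 + 4194.4 + 106816.43 = 112383.78
link = 135293.42/112383.78 = 1.203852
Chained index = 100 × 0.904403 × 0.856322 × 1.203852 = 93.2335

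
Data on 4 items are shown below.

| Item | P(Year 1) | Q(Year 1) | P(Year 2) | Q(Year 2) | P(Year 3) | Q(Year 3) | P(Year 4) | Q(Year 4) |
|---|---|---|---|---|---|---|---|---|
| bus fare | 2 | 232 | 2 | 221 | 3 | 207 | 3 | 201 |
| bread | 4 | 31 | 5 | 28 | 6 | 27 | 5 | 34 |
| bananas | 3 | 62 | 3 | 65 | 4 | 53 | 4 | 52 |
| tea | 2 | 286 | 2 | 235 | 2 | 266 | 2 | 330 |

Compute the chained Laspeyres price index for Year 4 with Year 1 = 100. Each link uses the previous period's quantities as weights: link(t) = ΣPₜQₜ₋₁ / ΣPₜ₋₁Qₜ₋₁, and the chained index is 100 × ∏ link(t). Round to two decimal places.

Link Year 1→Year 2:
ΣP(Year 2)Q(Year 1) = 2×232 + 5×31 + 3×62 + 2×286 = 464 + 155 + 186 + 572 = 1377
ΣP(Year 1)Q(Year 1) = 2×232 + 4×31 + 3×62 + 2×286 = 464 + 124 + 186 + 572 = 1346
link = 1377/1346 = 1.023031
Link Year 2→Year 3:
ΣP(Year 3)Q(Year 2) = 3×221 + 6×28 + 4×65 + 2×235 = 663 + 168 + 260 + 470 = 1561
ΣP(Year 2)Q(Year 2) = 2×221 + 5×28 + 3×65 + 2×235 = 442 + 140 + 195 + 470 = 1247
link = 1561/1247 = 1.251804
Link Year 3→Year 4:
ΣP(Year 4)Q(Year 3) = 3×207 + 5×27 + 4×53 + 2×266 = 621 + 135 + 212 + 532 = 1500
ΣP(Year 3)Q(Year 3) = 3×207 + 6×27 + 4×53 + 2×266 = 621 + 162 + 212 + 532 = 1527
link = 1500/1527 = 0.982318
Chained index = 100 × 1.023031 × 1.251804 × 0.982318 = 125.7991

125.80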